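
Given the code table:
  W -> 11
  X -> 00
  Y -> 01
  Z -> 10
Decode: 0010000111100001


Decoding:
00 -> X
10 -> Z
00 -> X
01 -> Y
11 -> W
10 -> Z
00 -> X
01 -> Y


Result: XZXYWZXY


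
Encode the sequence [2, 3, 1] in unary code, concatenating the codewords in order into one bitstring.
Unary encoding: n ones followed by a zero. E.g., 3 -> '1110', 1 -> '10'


Encode each number as n ones followed by a terminating 0:
  2 -> 110 (3 bits)
  3 -> 1110 (4 bits)
  1 -> 10 (2 bits)
Total length = 3 + 4 + 2 = 9 bits.

Unary([2, 3, 1]) = 110111010 (9 bits)


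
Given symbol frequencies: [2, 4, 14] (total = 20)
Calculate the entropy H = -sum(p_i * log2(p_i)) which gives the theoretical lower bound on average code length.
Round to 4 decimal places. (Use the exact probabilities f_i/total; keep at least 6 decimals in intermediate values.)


Per-symbol terms -p_i * log2(p_i) with p_i = f_i/20:
  p = 2/20 = 0.100000: log2(p) = -3.321928, -p*log2(p) = 0.332193
  p = 4/20 = 0.200000: log2(p) = -2.321928, -p*log2(p) = 0.464386
  p = 14/20 = 0.700000: log2(p) = -0.514573, -p*log2(p) = 0.360201
H = 0.332193 + 0.464386 + 0.360201 = 1.156780

H = 1.1568 bits/symbol


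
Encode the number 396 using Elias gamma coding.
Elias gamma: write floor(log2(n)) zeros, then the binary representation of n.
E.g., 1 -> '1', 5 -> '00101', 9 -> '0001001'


num_bits = floor(log2(396)) + 1 = 9
leading_zeros = num_bits - 1 = 8
binary(396) = 110001100

Elias gamma(396) = '00000000' + '110001100' = 00000000110001100 (17 bits)


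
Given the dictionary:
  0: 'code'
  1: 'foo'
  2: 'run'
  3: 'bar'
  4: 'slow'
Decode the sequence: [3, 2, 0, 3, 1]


Look up each index in the dictionary:
  3 -> 'bar'
  2 -> 'run'
  0 -> 'code'
  3 -> 'bar'
  1 -> 'foo'

Decoded: "bar run code bar foo"


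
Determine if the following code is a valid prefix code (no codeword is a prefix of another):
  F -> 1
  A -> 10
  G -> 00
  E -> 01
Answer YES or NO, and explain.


Checking each pair (does one codeword prefix another?):
  F='1' vs A='10': prefix -- VIOLATION

NO -- this is NOT a valid prefix code. F (1) is a prefix of A (10).


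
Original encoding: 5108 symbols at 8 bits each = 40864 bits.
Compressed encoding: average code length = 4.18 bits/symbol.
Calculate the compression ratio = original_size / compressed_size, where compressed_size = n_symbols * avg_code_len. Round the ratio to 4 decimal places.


original_size = n_symbols * orig_bits = 5108 * 8 = 40864 bits
compressed_size = n_symbols * avg_code_len = 5108 * 4.18 = 21351.44 bits
ratio = original_size / compressed_size = 40864 / 21351.44 = 1.9139

Compression ratio = 1.9139


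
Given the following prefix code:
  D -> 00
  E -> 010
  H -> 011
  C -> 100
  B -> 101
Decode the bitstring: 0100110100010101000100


Decoding step by step:
Bits 010 -> E
Bits 011 -> H
Bits 010 -> E
Bits 00 -> D
Bits 101 -> B
Bits 010 -> E
Bits 00 -> D
Bits 100 -> C


Decoded message: EHEDBEDC


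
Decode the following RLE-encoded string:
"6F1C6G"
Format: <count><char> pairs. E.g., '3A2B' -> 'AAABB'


Expanding each <count><char> pair:
  6F -> 'FFFFFF'
  1C -> 'C'
  6G -> 'GGGGGG'

Decoded = FFFFFFCGGGGGG


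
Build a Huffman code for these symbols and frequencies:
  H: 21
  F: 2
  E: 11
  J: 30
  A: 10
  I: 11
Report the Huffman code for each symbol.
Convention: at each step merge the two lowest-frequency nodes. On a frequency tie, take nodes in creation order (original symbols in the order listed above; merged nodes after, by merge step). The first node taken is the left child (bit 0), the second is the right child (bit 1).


Huffman tree construction:
Step 1: Merge F(2) + A(10) = 12
Step 2: Merge E(11) + I(11) = 22
Step 3: Merge (F+A)(12) + H(21) = 33
Step 4: Merge (E+I)(22) + J(30) = 52
Step 5: Merge ((F+A)+H)(33) + ((E+I)+J)(52) = 85
Read each symbol's code off the tree from the root (left child = 0, right child = 1).

Codes:
  H: 01 (length 2)
  F: 000 (length 3)
  E: 100 (length 3)
  J: 11 (length 2)
  A: 001 (length 3)
  I: 101 (length 3)
Average code length: 204/85 = 2.4000 bits/symbol


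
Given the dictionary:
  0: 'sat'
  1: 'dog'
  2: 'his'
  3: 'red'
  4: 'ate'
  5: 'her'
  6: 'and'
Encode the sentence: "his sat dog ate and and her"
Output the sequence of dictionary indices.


Look up each word in the dictionary:
  'his' -> 2
  'sat' -> 0
  'dog' -> 1
  'ate' -> 4
  'and' -> 6
  'and' -> 6
  'her' -> 5

Encoded: [2, 0, 1, 4, 6, 6, 5]


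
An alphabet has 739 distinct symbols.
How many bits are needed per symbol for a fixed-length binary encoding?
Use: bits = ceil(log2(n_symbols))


log2(739) = 9.5294
Bracket: 2^9 = 512 < 739 <= 2^10 = 1024
So ceil(log2(739)) = 10

bits = ceil(log2(739)) = ceil(9.5294) = 10 bits


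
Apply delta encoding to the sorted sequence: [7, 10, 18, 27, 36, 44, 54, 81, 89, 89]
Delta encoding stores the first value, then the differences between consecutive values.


First value: 7
Deltas:
  10 - 7 = 3
  18 - 10 = 8
  27 - 18 = 9
  36 - 27 = 9
  44 - 36 = 8
  54 - 44 = 10
  81 - 54 = 27
  89 - 81 = 8
  89 - 89 = 0


Delta encoded: [7, 3, 8, 9, 9, 8, 10, 27, 8, 0]


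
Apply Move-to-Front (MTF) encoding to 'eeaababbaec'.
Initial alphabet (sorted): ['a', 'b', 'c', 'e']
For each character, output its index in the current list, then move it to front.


MTF encoding:
'e': index 3 in ['a', 'b', 'c', 'e'] -> ['e', 'a', 'b', 'c']
'e': index 0 in ['e', 'a', 'b', 'c'] -> ['e', 'a', 'b', 'c']
'a': index 1 in ['e', 'a', 'b', 'c'] -> ['a', 'e', 'b', 'c']
'a': index 0 in ['a', 'e', 'b', 'c'] -> ['a', 'e', 'b', 'c']
'b': index 2 in ['a', 'e', 'b', 'c'] -> ['b', 'a', 'e', 'c']
'a': index 1 in ['b', 'a', 'e', 'c'] -> ['a', 'b', 'e', 'c']
'b': index 1 in ['a', 'b', 'e', 'c'] -> ['b', 'a', 'e', 'c']
'b': index 0 in ['b', 'a', 'e', 'c'] -> ['b', 'a', 'e', 'c']
'a': index 1 in ['b', 'a', 'e', 'c'] -> ['a', 'b', 'e', 'c']
'e': index 2 in ['a', 'b', 'e', 'c'] -> ['e', 'a', 'b', 'c']
'c': index 3 in ['e', 'a', 'b', 'c'] -> ['c', 'e', 'a', 'b']


Output: [3, 0, 1, 0, 2, 1, 1, 0, 1, 2, 3]


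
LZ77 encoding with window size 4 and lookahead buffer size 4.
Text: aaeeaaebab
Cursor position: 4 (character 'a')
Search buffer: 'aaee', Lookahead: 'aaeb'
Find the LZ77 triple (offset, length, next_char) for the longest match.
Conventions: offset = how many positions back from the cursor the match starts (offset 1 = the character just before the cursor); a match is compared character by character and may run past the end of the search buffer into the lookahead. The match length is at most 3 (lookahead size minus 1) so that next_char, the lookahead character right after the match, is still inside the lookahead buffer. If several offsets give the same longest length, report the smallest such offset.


Try each offset into the search buffer:
  offset=1 (pos 3, char 'e'): match length 0
  offset=2 (pos 2, char 'e'): match length 0
  offset=3 (pos 1, char 'a'): match length 1
  offset=4 (pos 0, char 'a'): match length 3
Longest match has length 3 at offset 4.
next_char = character at position 4 + 3 = 7 -> 'b'

Best match: offset=4, length=3 (matching 'aae' starting at position 0)
LZ77 triple: (4, 3, 'b')


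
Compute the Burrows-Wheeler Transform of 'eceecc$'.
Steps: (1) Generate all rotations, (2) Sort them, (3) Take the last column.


Rotations (sorted):
  0: $eceecc -> last char: c
  1: c$eceec -> last char: c
  2: cc$ecee -> last char: e
  3: ceecc$e -> last char: e
  4: ecc$ece -> last char: e
  5: eceecc$ -> last char: $
  6: eecc$ec -> last char: c


BWT = cceee$c


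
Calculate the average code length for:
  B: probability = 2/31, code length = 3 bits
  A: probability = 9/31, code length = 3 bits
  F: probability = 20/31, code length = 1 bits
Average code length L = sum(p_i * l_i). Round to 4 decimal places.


Weighted contributions p_i * l_i:
  B: (2/31) * 3 = 6/31
  A: (9/31) * 3 = 27/31
  F: (20/31) * 1 = 20/31
Sum = (6 + 27 + 20)/31 = 53/31

L = 53/31 = 1.7097 bits/symbol


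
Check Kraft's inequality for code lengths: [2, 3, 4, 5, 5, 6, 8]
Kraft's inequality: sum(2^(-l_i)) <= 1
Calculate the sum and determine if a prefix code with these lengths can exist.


Sum = 2^(-2) + 2^(-3) + 2^(-4) + 2^(-5) + 2^(-5) + 2^(-6) + 2^(-8)
    = 0.25 + 0.125 + 0.0625 + 0.03125 + 0.03125 + 0.015625 + 0.00390625
    = 133/256 = 0.51953125
Since 0.51953125 <= 1, Kraft's inequality IS satisfied.
A prefix code with these lengths CAN exist.

Kraft sum = 0.51953125. Satisfied.


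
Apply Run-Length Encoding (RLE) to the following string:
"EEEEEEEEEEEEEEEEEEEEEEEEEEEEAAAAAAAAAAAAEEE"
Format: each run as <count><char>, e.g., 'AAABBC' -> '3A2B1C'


Scanning runs left to right:
  i=0: run of 'E' x 28 -> '28E'
  i=28: run of 'A' x 12 -> '12A'
  i=40: run of 'E' x 3 -> '3E'

RLE = 28E12A3E


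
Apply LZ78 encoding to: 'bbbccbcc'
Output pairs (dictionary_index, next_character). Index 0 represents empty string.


LZ78 encoding steps:
Dictionary: {0: ''}
Step 1: w='' (idx 0), next='b' -> output (0, 'b'), add 'b' as idx 1
Step 2: w='b' (idx 1), next='b' -> output (1, 'b'), add 'bb' as idx 2
Step 3: w='' (idx 0), next='c' -> output (0, 'c'), add 'c' as idx 3
Step 4: w='c' (idx 3), next='b' -> output (3, 'b'), add 'cb' as idx 4
Step 5: w='c' (idx 3), next='c' -> output (3, 'c'), add 'cc' as idx 5


Encoded: [(0, 'b'), (1, 'b'), (0, 'c'), (3, 'b'), (3, 'c')]


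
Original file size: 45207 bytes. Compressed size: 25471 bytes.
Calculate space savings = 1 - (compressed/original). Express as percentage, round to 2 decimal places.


ratio = compressed/original = 25471/45207 = 0.56343
savings = 1 - ratio = 1 - 0.56343 = 0.43657
as a percentage: 0.43657 * 100 = 43.66%

Space savings = 1 - 25471/45207 = 43.66%


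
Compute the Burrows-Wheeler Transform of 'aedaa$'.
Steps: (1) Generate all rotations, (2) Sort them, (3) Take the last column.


Rotations (sorted):
  0: $aedaa -> last char: a
  1: a$aeda -> last char: a
  2: aa$aed -> last char: d
  3: aedaa$ -> last char: $
  4: daa$ae -> last char: e
  5: edaa$a -> last char: a


BWT = aad$ea


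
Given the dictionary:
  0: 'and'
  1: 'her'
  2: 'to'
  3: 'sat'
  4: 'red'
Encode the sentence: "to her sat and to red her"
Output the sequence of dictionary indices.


Look up each word in the dictionary:
  'to' -> 2
  'her' -> 1
  'sat' -> 3
  'and' -> 0
  'to' -> 2
  'red' -> 4
  'her' -> 1

Encoded: [2, 1, 3, 0, 2, 4, 1]


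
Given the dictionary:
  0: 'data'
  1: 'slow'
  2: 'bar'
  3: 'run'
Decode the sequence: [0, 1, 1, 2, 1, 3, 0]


Look up each index in the dictionary:
  0 -> 'data'
  1 -> 'slow'
  1 -> 'slow'
  2 -> 'bar'
  1 -> 'slow'
  3 -> 'run'
  0 -> 'data'

Decoded: "data slow slow bar slow run data"


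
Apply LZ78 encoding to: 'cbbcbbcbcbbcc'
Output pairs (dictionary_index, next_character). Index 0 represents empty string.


LZ78 encoding steps:
Dictionary: {0: ''}
Step 1: w='' (idx 0), next='c' -> output (0, 'c'), add 'c' as idx 1
Step 2: w='' (idx 0), next='b' -> output (0, 'b'), add 'b' as idx 2
Step 3: w='b' (idx 2), next='c' -> output (2, 'c'), add 'bc' as idx 3
Step 4: w='b' (idx 2), next='b' -> output (2, 'b'), add 'bb' as idx 4
Step 5: w='c' (idx 1), next='b' -> output (1, 'b'), add 'cb' as idx 5
Step 6: w='cb' (idx 5), next='b' -> output (5, 'b'), add 'cbb' as idx 6
Step 7: w='c' (idx 1), next='c' -> output (1, 'c'), add 'cc' as idx 7


Encoded: [(0, 'c'), (0, 'b'), (2, 'c'), (2, 'b'), (1, 'b'), (5, 'b'), (1, 'c')]


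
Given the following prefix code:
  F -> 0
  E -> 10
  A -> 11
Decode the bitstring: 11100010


Decoding step by step:
Bits 11 -> A
Bits 10 -> E
Bits 0 -> F
Bits 0 -> F
Bits 10 -> E


Decoded message: AEFFE


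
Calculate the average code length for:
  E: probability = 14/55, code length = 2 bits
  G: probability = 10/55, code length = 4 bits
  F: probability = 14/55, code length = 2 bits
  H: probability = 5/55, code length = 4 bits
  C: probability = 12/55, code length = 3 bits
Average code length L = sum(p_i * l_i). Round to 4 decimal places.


Weighted contributions p_i * l_i:
  E: (14/55) * 2 = 28/55
  G: (10/55) * 4 = 40/55
  F: (14/55) * 2 = 28/55
  H: (5/55) * 4 = 20/55
  C: (12/55) * 3 = 36/55
Sum = (28 + 40 + 28 + 20 + 36)/55 = 152/55

L = 152/55 = 2.7636 bits/symbol


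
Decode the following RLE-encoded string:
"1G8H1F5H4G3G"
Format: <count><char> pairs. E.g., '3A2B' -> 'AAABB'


Expanding each <count><char> pair:
  1G -> 'G'
  8H -> 'HHHHHHHH'
  1F -> 'F'
  5H -> 'HHHHH'
  4G -> 'GGGG'
  3G -> 'GGG'

Decoded = GHHHHHHHHFHHHHHGGGGGGG


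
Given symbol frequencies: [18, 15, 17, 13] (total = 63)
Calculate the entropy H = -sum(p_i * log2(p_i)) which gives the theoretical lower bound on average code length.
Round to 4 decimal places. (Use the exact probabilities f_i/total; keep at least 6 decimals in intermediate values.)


Per-symbol terms -p_i * log2(p_i) with p_i = f_i/63:
  p = 18/63 = 0.285714: log2(p) = -1.807355, -p*log2(p) = 0.516387
  p = 15/63 = 0.238095: log2(p) = -2.070389, -p*log2(p) = 0.492950
  p = 17/63 = 0.269841: log2(p) = -1.889817, -p*log2(p) = 0.509951
  p = 13/63 = 0.206349: log2(p) = -2.276840, -p*log2(p) = 0.469824
H = 0.516387 + 0.492950 + 0.509951 + 0.469824 = 1.989112

H = 1.9891 bits/symbol


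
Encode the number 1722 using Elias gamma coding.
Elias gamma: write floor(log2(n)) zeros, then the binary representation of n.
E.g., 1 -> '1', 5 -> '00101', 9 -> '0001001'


num_bits = floor(log2(1722)) + 1 = 11
leading_zeros = num_bits - 1 = 10
binary(1722) = 11010111010

Elias gamma(1722) = '0000000000' + '11010111010' = 000000000011010111010 (21 bits)


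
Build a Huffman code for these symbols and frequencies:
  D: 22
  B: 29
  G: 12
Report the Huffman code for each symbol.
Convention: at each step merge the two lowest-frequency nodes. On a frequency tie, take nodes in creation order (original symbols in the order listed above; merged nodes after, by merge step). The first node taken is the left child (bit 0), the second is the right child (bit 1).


Huffman tree construction:
Step 1: Merge G(12) + D(22) = 34
Step 2: Merge B(29) + (G+D)(34) = 63
Read each symbol's code off the tree from the root (left child = 0, right child = 1).

Codes:
  D: 11 (length 2)
  B: 0 (length 1)
  G: 10 (length 2)
Average code length: 97/63 = 1.5397 bits/symbol


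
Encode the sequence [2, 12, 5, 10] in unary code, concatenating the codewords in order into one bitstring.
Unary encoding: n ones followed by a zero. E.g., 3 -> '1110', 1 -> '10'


Encode each number as n ones followed by a terminating 0:
  2 -> 110 (3 bits)
  12 -> 1111111111110 (13 bits)
  5 -> 111110 (6 bits)
  10 -> 11111111110 (11 bits)
Total length = 3 + 13 + 6 + 11 = 33 bits.

Unary([2, 12, 5, 10]) = 110111111111111011111011111111110 (33 bits)


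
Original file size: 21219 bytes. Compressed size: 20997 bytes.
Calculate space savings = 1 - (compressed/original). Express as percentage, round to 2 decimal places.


ratio = compressed/original = 20997/21219 = 0.989538
savings = 1 - ratio = 1 - 0.989538 = 0.010462
as a percentage: 0.010462 * 100 = 1.05%

Space savings = 1 - 20997/21219 = 1.05%


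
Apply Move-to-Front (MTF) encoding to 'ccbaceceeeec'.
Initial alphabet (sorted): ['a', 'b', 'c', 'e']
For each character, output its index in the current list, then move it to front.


MTF encoding:
'c': index 2 in ['a', 'b', 'c', 'e'] -> ['c', 'a', 'b', 'e']
'c': index 0 in ['c', 'a', 'b', 'e'] -> ['c', 'a', 'b', 'e']
'b': index 2 in ['c', 'a', 'b', 'e'] -> ['b', 'c', 'a', 'e']
'a': index 2 in ['b', 'c', 'a', 'e'] -> ['a', 'b', 'c', 'e']
'c': index 2 in ['a', 'b', 'c', 'e'] -> ['c', 'a', 'b', 'e']
'e': index 3 in ['c', 'a', 'b', 'e'] -> ['e', 'c', 'a', 'b']
'c': index 1 in ['e', 'c', 'a', 'b'] -> ['c', 'e', 'a', 'b']
'e': index 1 in ['c', 'e', 'a', 'b'] -> ['e', 'c', 'a', 'b']
'e': index 0 in ['e', 'c', 'a', 'b'] -> ['e', 'c', 'a', 'b']
'e': index 0 in ['e', 'c', 'a', 'b'] -> ['e', 'c', 'a', 'b']
'e': index 0 in ['e', 'c', 'a', 'b'] -> ['e', 'c', 'a', 'b']
'c': index 1 in ['e', 'c', 'a', 'b'] -> ['c', 'e', 'a', 'b']


Output: [2, 0, 2, 2, 2, 3, 1, 1, 0, 0, 0, 1]


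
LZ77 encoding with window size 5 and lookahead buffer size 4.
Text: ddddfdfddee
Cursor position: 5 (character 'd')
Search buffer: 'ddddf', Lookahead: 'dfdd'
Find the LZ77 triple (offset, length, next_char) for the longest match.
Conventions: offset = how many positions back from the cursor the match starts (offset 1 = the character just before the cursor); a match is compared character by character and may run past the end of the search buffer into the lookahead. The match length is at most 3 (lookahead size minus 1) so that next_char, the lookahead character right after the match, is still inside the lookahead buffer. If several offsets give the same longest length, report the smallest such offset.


Try each offset into the search buffer:
  offset=1 (pos 4, char 'f'): match length 0
  offset=2 (pos 3, char 'd'): match length 3
  offset=3 (pos 2, char 'd'): match length 1
  offset=4 (pos 1, char 'd'): match length 1
  offset=5 (pos 0, char 'd'): match length 1
Longest match has length 3 at offset 2.
next_char = character at position 5 + 3 = 8 -> 'd'

Best match: offset=2, length=3 (matching 'dfd' starting at position 3)
LZ77 triple: (2, 3, 'd')


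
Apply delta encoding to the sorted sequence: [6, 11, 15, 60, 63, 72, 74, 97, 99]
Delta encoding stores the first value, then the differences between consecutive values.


First value: 6
Deltas:
  11 - 6 = 5
  15 - 11 = 4
  60 - 15 = 45
  63 - 60 = 3
  72 - 63 = 9
  74 - 72 = 2
  97 - 74 = 23
  99 - 97 = 2


Delta encoded: [6, 5, 4, 45, 3, 9, 2, 23, 2]


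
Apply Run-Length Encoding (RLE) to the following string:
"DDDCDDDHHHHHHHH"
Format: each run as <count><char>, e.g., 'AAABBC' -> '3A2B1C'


Scanning runs left to right:
  i=0: run of 'D' x 3 -> '3D'
  i=3: run of 'C' x 1 -> '1C'
  i=4: run of 'D' x 3 -> '3D'
  i=7: run of 'H' x 8 -> '8H'

RLE = 3D1C3D8H


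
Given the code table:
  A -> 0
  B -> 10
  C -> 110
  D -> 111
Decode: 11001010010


Decoding:
110 -> C
0 -> A
10 -> B
10 -> B
0 -> A
10 -> B


Result: CABBAB


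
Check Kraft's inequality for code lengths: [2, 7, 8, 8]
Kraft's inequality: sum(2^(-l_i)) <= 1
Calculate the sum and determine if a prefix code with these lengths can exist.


Sum = 2^(-2) + 2^(-7) + 2^(-8) + 2^(-8)
    = 0.25 + 0.0078125 + 0.00390625 + 0.00390625
    = 68/256 = 0.265625
Since 0.265625 <= 1, Kraft's inequality IS satisfied.
A prefix code with these lengths CAN exist.

Kraft sum = 0.265625. Satisfied.


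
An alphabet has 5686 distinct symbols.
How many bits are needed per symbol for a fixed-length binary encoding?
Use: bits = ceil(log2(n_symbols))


log2(5686) = 12.4732
Bracket: 2^12 = 4096 < 5686 <= 2^13 = 8192
So ceil(log2(5686)) = 13

bits = ceil(log2(5686)) = ceil(12.4732) = 13 bits


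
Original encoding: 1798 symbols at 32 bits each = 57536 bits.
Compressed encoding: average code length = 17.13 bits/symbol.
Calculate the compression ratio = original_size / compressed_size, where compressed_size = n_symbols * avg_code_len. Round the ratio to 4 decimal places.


original_size = n_symbols * orig_bits = 1798 * 32 = 57536 bits
compressed_size = n_symbols * avg_code_len = 1798 * 17.13 = 30799.74 bits
ratio = original_size / compressed_size = 57536 / 30799.74 = 1.8681

Compression ratio = 1.8681


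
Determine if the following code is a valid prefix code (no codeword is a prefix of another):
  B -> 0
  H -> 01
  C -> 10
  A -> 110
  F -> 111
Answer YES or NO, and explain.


Checking each pair (does one codeword prefix another?):
  B='0' vs H='01': prefix -- VIOLATION

NO -- this is NOT a valid prefix code. B (0) is a prefix of H (01).


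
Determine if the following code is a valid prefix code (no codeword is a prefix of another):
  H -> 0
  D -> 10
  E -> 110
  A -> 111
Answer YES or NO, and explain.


Checking each pair (does one codeword prefix another?):
  H='0' vs D='10': no prefix
  H='0' vs E='110': no prefix
  H='0' vs A='111': no prefix
  D='10' vs H='0': no prefix
  D='10' vs E='110': no prefix
  D='10' vs A='111': no prefix
  E='110' vs H='0': no prefix
  E='110' vs D='10': no prefix
  E='110' vs A='111': no prefix
  A='111' vs H='0': no prefix
  A='111' vs D='10': no prefix
  A='111' vs E='110': no prefix
No violation found over all pairs.

YES -- this is a valid prefix code. No codeword is a prefix of any other codeword.


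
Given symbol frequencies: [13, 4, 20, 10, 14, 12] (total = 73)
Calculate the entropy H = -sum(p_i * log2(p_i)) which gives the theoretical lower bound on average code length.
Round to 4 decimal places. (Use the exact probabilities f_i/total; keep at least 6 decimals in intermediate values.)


Per-symbol terms -p_i * log2(p_i) with p_i = f_i/73:
  p = 13/73 = 0.178082: log2(p) = -2.489385, -p*log2(p) = 0.443315
  p = 4/73 = 0.054795: log2(p) = -4.189825, -p*log2(p) = 0.229579
  p = 20/73 = 0.273973: log2(p) = -1.867896, -p*log2(p) = 0.511752
  p = 10/73 = 0.136986: log2(p) = -2.867896, -p*log2(p) = 0.392863
  p = 14/73 = 0.191781: log2(p) = -2.382470, -p*log2(p) = 0.456912
  p = 12/73 = 0.164384: log2(p) = -2.604862, -p*log2(p) = 0.428197
H = 0.443315 + 0.229579 + 0.511752 + 0.392863 + 0.456912 + 0.428197 = 2.462618

H = 2.4626 bits/symbol


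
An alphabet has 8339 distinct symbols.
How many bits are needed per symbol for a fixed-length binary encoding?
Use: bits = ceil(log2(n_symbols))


log2(8339) = 13.0257
Bracket: 2^13 = 8192 < 8339 <= 2^14 = 16384
So ceil(log2(8339)) = 14

bits = ceil(log2(8339)) = ceil(13.0257) = 14 bits


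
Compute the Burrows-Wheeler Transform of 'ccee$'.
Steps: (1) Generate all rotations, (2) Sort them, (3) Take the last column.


Rotations (sorted):
  0: $ccee -> last char: e
  1: ccee$ -> last char: $
  2: cee$c -> last char: c
  3: e$cce -> last char: e
  4: ee$cc -> last char: c


BWT = e$cec


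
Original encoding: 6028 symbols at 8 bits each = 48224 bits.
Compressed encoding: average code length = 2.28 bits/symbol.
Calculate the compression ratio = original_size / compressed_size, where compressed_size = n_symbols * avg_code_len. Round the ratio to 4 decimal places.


original_size = n_symbols * orig_bits = 6028 * 8 = 48224 bits
compressed_size = n_symbols * avg_code_len = 6028 * 2.28 = 13743.84 bits
ratio = original_size / compressed_size = 48224 / 13743.84 = 3.5088

Compression ratio = 3.5088


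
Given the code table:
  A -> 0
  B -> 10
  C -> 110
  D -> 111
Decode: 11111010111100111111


Decoding:
111 -> D
110 -> C
10 -> B
111 -> D
10 -> B
0 -> A
111 -> D
111 -> D


Result: DCBDBADD


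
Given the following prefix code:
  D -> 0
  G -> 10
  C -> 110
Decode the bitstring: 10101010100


Decoding step by step:
Bits 10 -> G
Bits 10 -> G
Bits 10 -> G
Bits 10 -> G
Bits 10 -> G
Bits 0 -> D


Decoded message: GGGGGD


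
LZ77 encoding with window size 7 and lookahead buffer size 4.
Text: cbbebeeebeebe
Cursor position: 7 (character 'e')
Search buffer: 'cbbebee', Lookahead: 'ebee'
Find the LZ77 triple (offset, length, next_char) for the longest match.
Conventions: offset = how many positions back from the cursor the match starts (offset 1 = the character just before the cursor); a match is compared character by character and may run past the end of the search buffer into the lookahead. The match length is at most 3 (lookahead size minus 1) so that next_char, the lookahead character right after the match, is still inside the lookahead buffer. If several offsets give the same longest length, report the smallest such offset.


Try each offset into the search buffer:
  offset=1 (pos 6, char 'e'): match length 1
  offset=2 (pos 5, char 'e'): match length 1
  offset=3 (pos 4, char 'b'): match length 0
  offset=4 (pos 3, char 'e'): match length 3
  offset=5 (pos 2, char 'b'): match length 0
  offset=6 (pos 1, char 'b'): match length 0
  offset=7 (pos 0, char 'c'): match length 0
Longest match has length 3 at offset 4.
next_char = character at position 7 + 3 = 10 -> 'e'

Best match: offset=4, length=3 (matching 'ebe' starting at position 3)
LZ77 triple: (4, 3, 'e')


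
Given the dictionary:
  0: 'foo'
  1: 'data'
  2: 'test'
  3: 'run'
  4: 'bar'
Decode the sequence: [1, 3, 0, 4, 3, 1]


Look up each index in the dictionary:
  1 -> 'data'
  3 -> 'run'
  0 -> 'foo'
  4 -> 'bar'
  3 -> 'run'
  1 -> 'data'

Decoded: "data run foo bar run data"


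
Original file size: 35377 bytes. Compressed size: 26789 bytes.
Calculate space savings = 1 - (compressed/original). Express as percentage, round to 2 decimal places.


ratio = compressed/original = 26789/35377 = 0.757243
savings = 1 - ratio = 1 - 0.757243 = 0.242757
as a percentage: 0.242757 * 100 = 24.28%

Space savings = 1 - 26789/35377 = 24.28%


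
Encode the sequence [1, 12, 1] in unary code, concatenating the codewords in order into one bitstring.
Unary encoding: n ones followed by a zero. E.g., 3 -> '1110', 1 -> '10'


Encode each number as n ones followed by a terminating 0:
  1 -> 10 (2 bits)
  12 -> 1111111111110 (13 bits)
  1 -> 10 (2 bits)
Total length = 2 + 13 + 2 = 17 bits.

Unary([1, 12, 1]) = 10111111111111010 (17 bits)


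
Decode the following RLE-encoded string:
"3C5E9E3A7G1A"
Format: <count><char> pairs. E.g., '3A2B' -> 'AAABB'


Expanding each <count><char> pair:
  3C -> 'CCC'
  5E -> 'EEEEE'
  9E -> 'EEEEEEEEE'
  3A -> 'AAA'
  7G -> 'GGGGGGG'
  1A -> 'A'

Decoded = CCCEEEEEEEEEEEEEEAAAGGGGGGGA


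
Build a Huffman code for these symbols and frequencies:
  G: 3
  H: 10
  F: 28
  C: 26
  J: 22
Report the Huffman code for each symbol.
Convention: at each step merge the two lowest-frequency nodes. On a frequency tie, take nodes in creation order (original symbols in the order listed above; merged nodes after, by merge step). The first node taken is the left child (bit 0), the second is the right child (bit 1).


Huffman tree construction:
Step 1: Merge G(3) + H(10) = 13
Step 2: Merge (G+H)(13) + J(22) = 35
Step 3: Merge C(26) + F(28) = 54
Step 4: Merge ((G+H)+J)(35) + (C+F)(54) = 89
Read each symbol's code off the tree from the root (left child = 0, right child = 1).

Codes:
  G: 000 (length 3)
  H: 001 (length 3)
  F: 11 (length 2)
  C: 10 (length 2)
  J: 01 (length 2)
Average code length: 191/89 = 2.1461 bits/symbol


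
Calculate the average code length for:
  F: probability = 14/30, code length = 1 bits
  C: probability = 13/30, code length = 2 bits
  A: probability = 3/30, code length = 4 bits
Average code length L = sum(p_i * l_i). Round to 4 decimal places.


Weighted contributions p_i * l_i:
  F: (14/30) * 1 = 14/30
  C: (13/30) * 2 = 26/30
  A: (3/30) * 4 = 12/30
Sum = (14 + 26 + 12)/30 = 52/30

L = 52/30 = 1.7333 bits/symbol


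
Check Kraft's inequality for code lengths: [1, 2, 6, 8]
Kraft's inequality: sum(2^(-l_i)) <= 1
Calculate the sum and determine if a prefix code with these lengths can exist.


Sum = 2^(-1) + 2^(-2) + 2^(-6) + 2^(-8)
    = 0.5 + 0.25 + 0.015625 + 0.00390625
    = 197/256 = 0.76953125
Since 0.76953125 <= 1, Kraft's inequality IS satisfied.
A prefix code with these lengths CAN exist.

Kraft sum = 0.76953125. Satisfied.


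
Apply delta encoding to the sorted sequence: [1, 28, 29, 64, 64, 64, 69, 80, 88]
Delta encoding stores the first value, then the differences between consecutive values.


First value: 1
Deltas:
  28 - 1 = 27
  29 - 28 = 1
  64 - 29 = 35
  64 - 64 = 0
  64 - 64 = 0
  69 - 64 = 5
  80 - 69 = 11
  88 - 80 = 8


Delta encoded: [1, 27, 1, 35, 0, 0, 5, 11, 8]


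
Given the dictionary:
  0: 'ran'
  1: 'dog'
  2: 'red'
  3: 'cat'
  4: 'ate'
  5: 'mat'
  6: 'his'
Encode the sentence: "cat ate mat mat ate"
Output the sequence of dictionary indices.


Look up each word in the dictionary:
  'cat' -> 3
  'ate' -> 4
  'mat' -> 5
  'mat' -> 5
  'ate' -> 4

Encoded: [3, 4, 5, 5, 4]


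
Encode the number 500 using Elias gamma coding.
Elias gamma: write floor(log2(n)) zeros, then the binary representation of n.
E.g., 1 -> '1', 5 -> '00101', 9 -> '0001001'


num_bits = floor(log2(500)) + 1 = 9
leading_zeros = num_bits - 1 = 8
binary(500) = 111110100

Elias gamma(500) = '00000000' + '111110100' = 00000000111110100 (17 bits)


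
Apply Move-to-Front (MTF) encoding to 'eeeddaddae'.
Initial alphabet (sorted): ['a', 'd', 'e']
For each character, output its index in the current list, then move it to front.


MTF encoding:
'e': index 2 in ['a', 'd', 'e'] -> ['e', 'a', 'd']
'e': index 0 in ['e', 'a', 'd'] -> ['e', 'a', 'd']
'e': index 0 in ['e', 'a', 'd'] -> ['e', 'a', 'd']
'd': index 2 in ['e', 'a', 'd'] -> ['d', 'e', 'a']
'd': index 0 in ['d', 'e', 'a'] -> ['d', 'e', 'a']
'a': index 2 in ['d', 'e', 'a'] -> ['a', 'd', 'e']
'd': index 1 in ['a', 'd', 'e'] -> ['d', 'a', 'e']
'd': index 0 in ['d', 'a', 'e'] -> ['d', 'a', 'e']
'a': index 1 in ['d', 'a', 'e'] -> ['a', 'd', 'e']
'e': index 2 in ['a', 'd', 'e'] -> ['e', 'a', 'd']


Output: [2, 0, 0, 2, 0, 2, 1, 0, 1, 2]


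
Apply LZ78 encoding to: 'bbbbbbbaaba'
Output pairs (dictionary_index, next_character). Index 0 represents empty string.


LZ78 encoding steps:
Dictionary: {0: ''}
Step 1: w='' (idx 0), next='b' -> output (0, 'b'), add 'b' as idx 1
Step 2: w='b' (idx 1), next='b' -> output (1, 'b'), add 'bb' as idx 2
Step 3: w='bb' (idx 2), next='b' -> output (2, 'b'), add 'bbb' as idx 3
Step 4: w='b' (idx 1), next='a' -> output (1, 'a'), add 'ba' as idx 4
Step 5: w='' (idx 0), next='a' -> output (0, 'a'), add 'a' as idx 5
Step 6: w='ba' (idx 4), end of input -> output (4, '')


Encoded: [(0, 'b'), (1, 'b'), (2, 'b'), (1, 'a'), (0, 'a'), (4, '')]


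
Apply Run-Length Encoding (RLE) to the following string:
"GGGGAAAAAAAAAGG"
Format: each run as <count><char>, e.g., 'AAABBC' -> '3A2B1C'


Scanning runs left to right:
  i=0: run of 'G' x 4 -> '4G'
  i=4: run of 'A' x 9 -> '9A'
  i=13: run of 'G' x 2 -> '2G'

RLE = 4G9A2G


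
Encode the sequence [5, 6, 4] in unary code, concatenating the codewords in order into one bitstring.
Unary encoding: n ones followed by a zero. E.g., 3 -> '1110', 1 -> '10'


Encode each number as n ones followed by a terminating 0:
  5 -> 111110 (6 bits)
  6 -> 1111110 (7 bits)
  4 -> 11110 (5 bits)
Total length = 6 + 7 + 5 = 18 bits.

Unary([5, 6, 4]) = 111110111111011110 (18 bits)


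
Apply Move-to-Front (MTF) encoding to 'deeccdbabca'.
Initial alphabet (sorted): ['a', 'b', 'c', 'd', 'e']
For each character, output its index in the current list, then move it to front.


MTF encoding:
'd': index 3 in ['a', 'b', 'c', 'd', 'e'] -> ['d', 'a', 'b', 'c', 'e']
'e': index 4 in ['d', 'a', 'b', 'c', 'e'] -> ['e', 'd', 'a', 'b', 'c']
'e': index 0 in ['e', 'd', 'a', 'b', 'c'] -> ['e', 'd', 'a', 'b', 'c']
'c': index 4 in ['e', 'd', 'a', 'b', 'c'] -> ['c', 'e', 'd', 'a', 'b']
'c': index 0 in ['c', 'e', 'd', 'a', 'b'] -> ['c', 'e', 'd', 'a', 'b']
'd': index 2 in ['c', 'e', 'd', 'a', 'b'] -> ['d', 'c', 'e', 'a', 'b']
'b': index 4 in ['d', 'c', 'e', 'a', 'b'] -> ['b', 'd', 'c', 'e', 'a']
'a': index 4 in ['b', 'd', 'c', 'e', 'a'] -> ['a', 'b', 'd', 'c', 'e']
'b': index 1 in ['a', 'b', 'd', 'c', 'e'] -> ['b', 'a', 'd', 'c', 'e']
'c': index 3 in ['b', 'a', 'd', 'c', 'e'] -> ['c', 'b', 'a', 'd', 'e']
'a': index 2 in ['c', 'b', 'a', 'd', 'e'] -> ['a', 'c', 'b', 'd', 'e']


Output: [3, 4, 0, 4, 0, 2, 4, 4, 1, 3, 2]


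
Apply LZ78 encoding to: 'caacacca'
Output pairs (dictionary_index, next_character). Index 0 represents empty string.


LZ78 encoding steps:
Dictionary: {0: ''}
Step 1: w='' (idx 0), next='c' -> output (0, 'c'), add 'c' as idx 1
Step 2: w='' (idx 0), next='a' -> output (0, 'a'), add 'a' as idx 2
Step 3: w='a' (idx 2), next='c' -> output (2, 'c'), add 'ac' as idx 3
Step 4: w='ac' (idx 3), next='c' -> output (3, 'c'), add 'acc' as idx 4
Step 5: w='a' (idx 2), end of input -> output (2, '')


Encoded: [(0, 'c'), (0, 'a'), (2, 'c'), (3, 'c'), (2, '')]


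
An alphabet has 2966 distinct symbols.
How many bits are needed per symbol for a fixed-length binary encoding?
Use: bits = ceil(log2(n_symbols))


log2(2966) = 11.5343
Bracket: 2^11 = 2048 < 2966 <= 2^12 = 4096
So ceil(log2(2966)) = 12

bits = ceil(log2(2966)) = ceil(11.5343) = 12 bits


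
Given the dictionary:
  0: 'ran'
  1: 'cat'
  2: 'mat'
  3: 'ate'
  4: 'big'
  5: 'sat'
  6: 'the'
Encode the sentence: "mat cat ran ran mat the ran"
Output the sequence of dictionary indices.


Look up each word in the dictionary:
  'mat' -> 2
  'cat' -> 1
  'ran' -> 0
  'ran' -> 0
  'mat' -> 2
  'the' -> 6
  'ran' -> 0

Encoded: [2, 1, 0, 0, 2, 6, 0]


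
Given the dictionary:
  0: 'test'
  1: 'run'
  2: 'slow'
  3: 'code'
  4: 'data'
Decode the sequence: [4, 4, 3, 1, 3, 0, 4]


Look up each index in the dictionary:
  4 -> 'data'
  4 -> 'data'
  3 -> 'code'
  1 -> 'run'
  3 -> 'code'
  0 -> 'test'
  4 -> 'data'

Decoded: "data data code run code test data"


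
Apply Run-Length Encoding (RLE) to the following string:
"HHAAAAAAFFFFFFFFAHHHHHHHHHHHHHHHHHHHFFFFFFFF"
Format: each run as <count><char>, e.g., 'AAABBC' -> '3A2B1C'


Scanning runs left to right:
  i=0: run of 'H' x 2 -> '2H'
  i=2: run of 'A' x 6 -> '6A'
  i=8: run of 'F' x 8 -> '8F'
  i=16: run of 'A' x 1 -> '1A'
  i=17: run of 'H' x 19 -> '19H'
  i=36: run of 'F' x 8 -> '8F'

RLE = 2H6A8F1A19H8F


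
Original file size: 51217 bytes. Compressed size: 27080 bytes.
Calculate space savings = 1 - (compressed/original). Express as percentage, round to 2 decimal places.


ratio = compressed/original = 27080/51217 = 0.528731
savings = 1 - ratio = 1 - 0.528731 = 0.471269
as a percentage: 0.471269 * 100 = 47.13%

Space savings = 1 - 27080/51217 = 47.13%


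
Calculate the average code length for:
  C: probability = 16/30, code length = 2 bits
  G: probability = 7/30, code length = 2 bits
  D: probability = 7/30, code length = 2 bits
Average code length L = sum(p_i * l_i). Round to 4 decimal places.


Weighted contributions p_i * l_i:
  C: (16/30) * 2 = 32/30
  G: (7/30) * 2 = 14/30
  D: (7/30) * 2 = 14/30
Sum = (32 + 14 + 14)/30 = 60/30

L = 60/30 = 2.0000 bits/symbol


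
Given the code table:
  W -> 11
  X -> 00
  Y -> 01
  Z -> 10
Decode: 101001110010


Decoding:
10 -> Z
10 -> Z
01 -> Y
11 -> W
00 -> X
10 -> Z


Result: ZZYWXZ


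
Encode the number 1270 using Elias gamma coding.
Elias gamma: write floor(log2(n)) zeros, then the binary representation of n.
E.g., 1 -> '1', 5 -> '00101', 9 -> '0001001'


num_bits = floor(log2(1270)) + 1 = 11
leading_zeros = num_bits - 1 = 10
binary(1270) = 10011110110

Elias gamma(1270) = '0000000000' + '10011110110' = 000000000010011110110 (21 bits)


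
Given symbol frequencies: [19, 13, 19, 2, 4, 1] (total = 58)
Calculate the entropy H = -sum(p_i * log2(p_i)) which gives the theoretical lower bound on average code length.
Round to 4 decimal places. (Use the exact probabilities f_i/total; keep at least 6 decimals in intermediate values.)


Per-symbol terms -p_i * log2(p_i) with p_i = f_i/58:
  p = 19/58 = 0.327586: log2(p) = -1.610053, -p*log2(p) = 0.527431
  p = 13/58 = 0.224138: log2(p) = -2.157541, -p*log2(p) = 0.483587
  p = 19/58 = 0.327586: log2(p) = -1.610053, -p*log2(p) = 0.527431
  p = 2/58 = 0.034483: log2(p) = -4.857981, -p*log2(p) = 0.167517
  p = 4/58 = 0.068966: log2(p) = -3.857981, -p*log2(p) = 0.266068
  p = 1/58 = 0.017241: log2(p) = -5.857981, -p*log2(p) = 0.101000
H = 0.527431 + 0.483587 + 0.527431 + 0.167517 + 0.266068 + 0.101000 = 2.073034

H = 2.073 bits/symbol


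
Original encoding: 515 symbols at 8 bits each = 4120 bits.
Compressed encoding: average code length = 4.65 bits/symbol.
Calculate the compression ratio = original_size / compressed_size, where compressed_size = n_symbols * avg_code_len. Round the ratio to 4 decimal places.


original_size = n_symbols * orig_bits = 515 * 8 = 4120 bits
compressed_size = n_symbols * avg_code_len = 515 * 4.65 = 2394.75 bits
ratio = original_size / compressed_size = 4120 / 2394.75 = 1.7204

Compression ratio = 1.7204


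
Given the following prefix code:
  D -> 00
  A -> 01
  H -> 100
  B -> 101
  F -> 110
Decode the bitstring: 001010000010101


Decoding step by step:
Bits 00 -> D
Bits 101 -> B
Bits 00 -> D
Bits 00 -> D
Bits 01 -> A
Bits 01 -> A
Bits 01 -> A


Decoded message: DBDDAAA


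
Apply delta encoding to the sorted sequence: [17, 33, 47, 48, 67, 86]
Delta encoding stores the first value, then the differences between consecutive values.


First value: 17
Deltas:
  33 - 17 = 16
  47 - 33 = 14
  48 - 47 = 1
  67 - 48 = 19
  86 - 67 = 19


Delta encoded: [17, 16, 14, 1, 19, 19]


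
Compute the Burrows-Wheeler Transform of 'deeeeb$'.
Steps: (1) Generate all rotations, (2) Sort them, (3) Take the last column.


Rotations (sorted):
  0: $deeeeb -> last char: b
  1: b$deeee -> last char: e
  2: deeeeb$ -> last char: $
  3: eb$deee -> last char: e
  4: eeb$dee -> last char: e
  5: eeeb$de -> last char: e
  6: eeeeb$d -> last char: d


BWT = be$eeed


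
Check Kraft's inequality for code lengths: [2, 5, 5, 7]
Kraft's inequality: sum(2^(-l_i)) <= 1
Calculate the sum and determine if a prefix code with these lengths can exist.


Sum = 2^(-2) + 2^(-5) + 2^(-5) + 2^(-7)
    = 0.25 + 0.03125 + 0.03125 + 0.0078125
    = 41/128 = 0.3203125
Since 0.3203125 <= 1, Kraft's inequality IS satisfied.
A prefix code with these lengths CAN exist.

Kraft sum = 0.3203125. Satisfied.


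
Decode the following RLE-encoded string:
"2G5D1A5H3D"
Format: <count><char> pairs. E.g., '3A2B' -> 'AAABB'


Expanding each <count><char> pair:
  2G -> 'GG'
  5D -> 'DDDDD'
  1A -> 'A'
  5H -> 'HHHHH'
  3D -> 'DDD'

Decoded = GGDDDDDAHHHHHDDD


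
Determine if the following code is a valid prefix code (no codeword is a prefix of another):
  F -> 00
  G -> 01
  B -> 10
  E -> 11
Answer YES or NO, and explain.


Checking each pair (does one codeword prefix another?):
  F='00' vs G='01': no prefix
  F='00' vs B='10': no prefix
  F='00' vs E='11': no prefix
  G='01' vs F='00': no prefix
  G='01' vs B='10': no prefix
  G='01' vs E='11': no prefix
  B='10' vs F='00': no prefix
  B='10' vs G='01': no prefix
  B='10' vs E='11': no prefix
  E='11' vs F='00': no prefix
  E='11' vs G='01': no prefix
  E='11' vs B='10': no prefix
No violation found over all pairs.

YES -- this is a valid prefix code. No codeword is a prefix of any other codeword.


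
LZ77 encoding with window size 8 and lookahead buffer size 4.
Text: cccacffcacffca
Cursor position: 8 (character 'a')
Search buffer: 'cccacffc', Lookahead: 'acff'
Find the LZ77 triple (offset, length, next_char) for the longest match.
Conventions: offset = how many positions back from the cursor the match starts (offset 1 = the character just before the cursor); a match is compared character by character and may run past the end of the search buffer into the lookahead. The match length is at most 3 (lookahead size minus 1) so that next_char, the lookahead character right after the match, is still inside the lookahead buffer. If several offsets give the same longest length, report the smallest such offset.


Try each offset into the search buffer:
  offset=1 (pos 7, char 'c'): match length 0
  offset=2 (pos 6, char 'f'): match length 0
  offset=3 (pos 5, char 'f'): match length 0
  offset=4 (pos 4, char 'c'): match length 0
  offset=5 (pos 3, char 'a'): match length 3
  offset=6 (pos 2, char 'c'): match length 0
  offset=7 (pos 1, char 'c'): match length 0
  offset=8 (pos 0, char 'c'): match length 0
Longest match has length 3 at offset 5.
next_char = character at position 8 + 3 = 11 -> 'f'

Best match: offset=5, length=3 (matching 'acf' starting at position 3)
LZ77 triple: (5, 3, 'f')


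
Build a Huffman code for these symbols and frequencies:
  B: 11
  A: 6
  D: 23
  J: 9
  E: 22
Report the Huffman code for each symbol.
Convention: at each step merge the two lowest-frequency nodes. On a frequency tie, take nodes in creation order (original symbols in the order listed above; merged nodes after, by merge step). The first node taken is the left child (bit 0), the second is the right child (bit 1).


Huffman tree construction:
Step 1: Merge A(6) + J(9) = 15
Step 2: Merge B(11) + (A+J)(15) = 26
Step 3: Merge E(22) + D(23) = 45
Step 4: Merge (B+(A+J))(26) + (E+D)(45) = 71
Read each symbol's code off the tree from the root (left child = 0, right child = 1).

Codes:
  B: 00 (length 2)
  A: 010 (length 3)
  D: 11 (length 2)
  J: 011 (length 3)
  E: 10 (length 2)
Average code length: 157/71 = 2.2113 bits/symbol
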